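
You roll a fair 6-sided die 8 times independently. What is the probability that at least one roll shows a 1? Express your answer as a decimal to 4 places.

P(no roll shows a 1) = (5/6)^8 ≈ 0.2326.
P(at least one) = 1 − 0.2326 = 0.7674.

0.7674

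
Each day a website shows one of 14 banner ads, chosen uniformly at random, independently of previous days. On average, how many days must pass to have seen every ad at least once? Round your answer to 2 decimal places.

After i distinct types are collected, each trial gives a new one with probability (14−i)/14, so the expected wait for the next new type is 14/(14−i).
E = 14/14 + 14/13 + 14/12 + 14/11 + 14/10 + 14/9 + 14/8 + 14/7 + 14/6 + 14/5 + 14/4 + 14/3 + 14/2 + 14/1 = 1171733/25740 ≈ 45.52.

45.52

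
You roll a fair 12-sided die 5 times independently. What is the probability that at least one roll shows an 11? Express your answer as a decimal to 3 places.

0.353

P(no roll shows an 11) = (11/12)^5 ≈ 0.647.
P(at least one) = 1 − 0.647 = 0.353.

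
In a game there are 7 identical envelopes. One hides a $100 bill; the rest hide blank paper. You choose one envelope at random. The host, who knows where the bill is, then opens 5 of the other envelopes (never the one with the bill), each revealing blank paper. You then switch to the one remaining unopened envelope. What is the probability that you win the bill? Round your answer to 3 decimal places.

0.857

Your original envelope holds the bill with probability 1/7, so the other 6 collectively hold it with probability 6/7.
The host can always find 5 empty envelopes to open, so the reveals don't change that 6/7; it is now spread over the 1 remaining unopened envelope.
P(win by switching) = (6/7) · (1/1) = 6/7 ≈ 0.857.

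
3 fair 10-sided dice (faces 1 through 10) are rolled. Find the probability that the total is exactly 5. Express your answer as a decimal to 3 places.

There are 10^3 = 1000 equally likely outcomes.
The number of ordered 3-tuples from {1,…,10} summing to 5 is 6.
P(sum = 5) = 6/1000 = 3/500 ≈ 0.006.

0.006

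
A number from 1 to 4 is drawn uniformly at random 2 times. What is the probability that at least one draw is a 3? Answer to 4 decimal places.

0.4375

P(no draw is a 3) = (3/4)^2 ≈ 0.5625.
P(at least one) = 1 − 0.5625 = 0.4375.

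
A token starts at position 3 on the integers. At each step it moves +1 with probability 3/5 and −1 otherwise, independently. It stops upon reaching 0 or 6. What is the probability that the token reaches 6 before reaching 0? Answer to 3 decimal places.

0.771

Let r = q/p = (2/5)/(3/5) = 2/3. The recurrence P(i) = p·P(i+1) + q·P(i−1) with P(0)=0, P(6)=1 gives P(i) = (1 − r^i)/(1 − r^6).
P(3) = (1 − (2/3)^3) / (1 − (2/3)^6) = 27/35 ≈ 0.771.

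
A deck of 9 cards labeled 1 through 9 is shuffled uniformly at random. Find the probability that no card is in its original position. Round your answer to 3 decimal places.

0.368

This is the derangement probability: permutations of 9 with no fixed point.
D(9) = 9! · (1 − 1/1! + 1/2! − ··· + (−1)^9/9!) = 133496.
P = 133496/362880 = 16687/45360 ≈ 0.368.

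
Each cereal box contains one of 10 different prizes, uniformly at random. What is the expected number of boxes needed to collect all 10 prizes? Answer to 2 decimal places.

29.29

After i distinct types are collected, each trial gives a new one with probability (10−i)/10, so the expected wait for the next new type is 10/(10−i).
E = 10/10 + 10/9 + 10/8 + 10/7 + 10/6 + 10/5 + 10/4 + 10/3 + 10/2 + 10/1 = 7381/252 ≈ 29.29.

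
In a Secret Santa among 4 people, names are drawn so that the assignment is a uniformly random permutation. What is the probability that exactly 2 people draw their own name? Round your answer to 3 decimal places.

Choose which 2 of the 4 are fixed: C(4,2) = 6 ways.
The remaining 2 must have no fixed point: D(2) = 1.
P = 6·1/24 = 1/4 ≈ 0.250.

0.250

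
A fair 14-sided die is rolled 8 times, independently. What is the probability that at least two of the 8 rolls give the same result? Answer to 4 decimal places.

0.9180

P(all 8 different) = 14/14 · 13/14 · ··· · 7/14 ≈ 0.0820.
P(at least two equal) = 1 − 0.0820 = 0.9180.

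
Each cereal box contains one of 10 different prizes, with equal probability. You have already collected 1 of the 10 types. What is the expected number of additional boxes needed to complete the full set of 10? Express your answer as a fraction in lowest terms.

Starting from 1 distinct type, each trial gives a new one with probability (10−i)/10 when i types are held, so the wait for the next new type is 10/(10−i).
E = 10/9 + 10/8 + 10/7 + 10/6 + 10/5 + 10/4 + 10/3 + 10/2 + 10/1 = 7129/252.

7129/252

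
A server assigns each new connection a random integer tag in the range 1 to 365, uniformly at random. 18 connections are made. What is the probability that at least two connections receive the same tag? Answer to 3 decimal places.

It's easier to compute the probability that all 18 are distinct.
P(all distinct) = 365/365 · 364/365 · ··· · 348/365 ≈ 0.653.
So the probability of at least one match is 1 − 0.653 = 0.347.

0.347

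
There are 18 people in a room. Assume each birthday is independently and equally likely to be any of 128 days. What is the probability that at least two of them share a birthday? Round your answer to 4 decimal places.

It's easier to compute the probability that all 18 are distinct.
P(all distinct) = 128/128 · 127/128 · ··· · 111/128 ≈ 0.2854.
So the probability of at least one match is 1 − 0.2854 = 0.7146.

0.7146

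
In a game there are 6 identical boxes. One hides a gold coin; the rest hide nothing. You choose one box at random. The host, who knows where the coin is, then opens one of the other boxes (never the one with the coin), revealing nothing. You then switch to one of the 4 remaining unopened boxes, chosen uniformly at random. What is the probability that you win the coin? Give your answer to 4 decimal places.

0.2083

Your original box holds the coin with probability 1/6, so the other 5 collectively hold it with probability 5/6.
The host can always find an empty box to open, so this doesn't change that 5/6; it is now spread over the 4 remaining unopened boxes.
P(win by switching) = (5/6) · (1/4) = 5/24 ≈ 0.2083.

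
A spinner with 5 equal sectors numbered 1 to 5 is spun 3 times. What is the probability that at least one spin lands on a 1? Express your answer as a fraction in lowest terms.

61/125

P(no spin lands on a 1) = (4/5)^3 = 64/125.
P(at least one) = 1 − 64/125 = 61/125.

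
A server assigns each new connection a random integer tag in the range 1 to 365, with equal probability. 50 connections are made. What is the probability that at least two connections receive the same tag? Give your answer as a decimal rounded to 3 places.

It's easier to compute the probability that all 50 are distinct.
P(all distinct) = 365/365 · 364/365 · ··· · 316/365 ≈ 0.030.
So the probability of at least one match is 1 − 0.030 = 0.970.

0.970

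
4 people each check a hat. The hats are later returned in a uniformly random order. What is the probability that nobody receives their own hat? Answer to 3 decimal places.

This is the derangement probability: permutations of 4 with no fixed point.
D(4) = 4! · (1 − 1/1! + 1/2! − ··· + (−1)^4/4!) = 9.
P = 9/24 = 3/8 ≈ 0.375.

0.375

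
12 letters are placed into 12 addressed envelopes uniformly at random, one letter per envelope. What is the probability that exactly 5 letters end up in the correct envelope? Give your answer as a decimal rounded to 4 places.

Choose which 5 of the 12 are fixed: C(12,5) = 792 ways.
The remaining 7 must have no fixed point: D(7) = 1854.
P = 792·1854/479001600 = 103/33600 ≈ 0.0031.

0.0031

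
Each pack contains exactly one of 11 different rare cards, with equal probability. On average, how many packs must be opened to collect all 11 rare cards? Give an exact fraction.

83711/2520

After i distinct types are collected, each trial gives a new one with probability (11−i)/11, so the expected wait for the next new type is 11/(11−i).
E = 11/11 + 11/10 + 11/9 + 11/8 + 11/7 + 11/6 + 11/5 + 11/4 + 11/3 + 11/2 + 11/1 = 83711/2520.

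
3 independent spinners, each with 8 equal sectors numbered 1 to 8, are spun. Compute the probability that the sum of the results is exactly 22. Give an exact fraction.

3/256

There are 8^3 = 512 equally likely outcomes.
The number of ordered 3-tuples from {1,…,8} summing to 22 is 6.
P(sum = 22) = 6/512 = 3/256.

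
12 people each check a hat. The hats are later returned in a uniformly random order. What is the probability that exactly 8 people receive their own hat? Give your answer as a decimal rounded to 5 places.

0.00001

Choose which 8 of the 12 are fixed: C(12,8) = 495 ways.
The remaining 4 must have no fixed point: D(4) = 9.
P = 495·9/479001600 = 1/107520 ≈ 0.00001.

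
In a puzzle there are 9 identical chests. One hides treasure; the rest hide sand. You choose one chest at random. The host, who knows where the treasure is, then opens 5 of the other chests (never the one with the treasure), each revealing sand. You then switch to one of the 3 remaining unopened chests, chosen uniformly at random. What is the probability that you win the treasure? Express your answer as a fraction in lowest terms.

8/27

Your original chest holds the treasure with probability 1/9, so the other 8 collectively hold it with probability 8/9.
The host can always find 5 empty chests to open, so the reveals don't change that 8/9; it is now spread over the 3 remaining unopened chests.
P(win by switching) = (8/9) · (1/3) = 8/27.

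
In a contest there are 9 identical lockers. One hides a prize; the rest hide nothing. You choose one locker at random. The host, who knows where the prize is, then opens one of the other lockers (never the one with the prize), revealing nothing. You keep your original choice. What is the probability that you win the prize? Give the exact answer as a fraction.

The host can always open an empty locker regardless of your choice, so this gives no information about your original locker.
P(win by staying) = 1/9.

1/9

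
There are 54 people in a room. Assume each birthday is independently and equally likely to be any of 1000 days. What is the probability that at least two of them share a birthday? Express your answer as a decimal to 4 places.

0.7671

It's easier to compute the probability that all 54 are distinct.
P(all distinct) = 1000/1000 · 999/1000 · ··· · 947/1000 ≈ 0.2329.
So the probability of at least one match is 1 − 0.2329 = 0.7671.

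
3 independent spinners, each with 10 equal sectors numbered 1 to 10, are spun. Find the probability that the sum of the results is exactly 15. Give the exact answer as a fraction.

There are 10^3 = 1000 equally likely outcomes.
The number of ordered 3-tuples from {1,…,10} summing to 15 is 73.
P(sum = 15) = 73/1000.

73/1000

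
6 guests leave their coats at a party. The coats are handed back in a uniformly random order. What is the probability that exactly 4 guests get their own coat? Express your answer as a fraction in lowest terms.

1/48

Choose which 4 of the 6 are fixed: C(6,4) = 15 ways.
The remaining 2 must have no fixed point: D(2) = 1.
P = 15·1/720 = 1/48.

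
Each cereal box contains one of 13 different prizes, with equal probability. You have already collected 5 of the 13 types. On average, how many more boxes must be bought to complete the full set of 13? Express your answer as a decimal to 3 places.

Starting from 5 distinct types, each trial gives a new one with probability (13−i)/13 when i types are held, so the wait for the next new type is 13/(13−i).
E = 13/8 + 13/7 + 13/6 + 13/5 + 13/4 + 13/3 + 13/2 + 13/1 = 9893/280 ≈ 35.332.

35.332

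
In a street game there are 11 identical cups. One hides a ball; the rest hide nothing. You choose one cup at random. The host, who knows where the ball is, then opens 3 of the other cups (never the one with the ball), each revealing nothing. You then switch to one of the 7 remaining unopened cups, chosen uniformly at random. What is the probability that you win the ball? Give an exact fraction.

10/77

Your original cup holds the ball with probability 1/11, so the other 10 collectively hold it with probability 10/11.
The host can always find 3 empty cups to open, so the reveals don't change that 10/11; it is now spread over the 7 remaining unopened cups.
P(win by switching) = (10/11) · (1/7) = 10/77.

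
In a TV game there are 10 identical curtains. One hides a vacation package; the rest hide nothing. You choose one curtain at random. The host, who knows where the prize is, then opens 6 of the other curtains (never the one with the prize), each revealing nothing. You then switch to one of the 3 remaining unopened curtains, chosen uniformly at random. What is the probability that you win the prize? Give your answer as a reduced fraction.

3/10

Your original curtain holds the prize with probability 1/10, so the other 9 collectively hold it with probability 9/10.
The host can always find 6 empty curtains to open, so the reveals don't change that 9/10; it is now spread over the 3 remaining unopened curtains.
P(win by switching) = (9/10) · (1/3) = 3/10.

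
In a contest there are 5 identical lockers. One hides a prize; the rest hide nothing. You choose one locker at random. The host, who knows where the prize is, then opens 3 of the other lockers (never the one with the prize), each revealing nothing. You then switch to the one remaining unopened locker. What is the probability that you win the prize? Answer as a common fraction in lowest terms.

Your original locker holds the prize with probability 1/5, so the other 4 collectively hold it with probability 4/5.
The host can always find 3 empty lockers to open, so the reveals don't change that 4/5; it is now spread over the 1 remaining unopened locker.
P(win by switching) = (4/5) · (1/1) = 4/5.

4/5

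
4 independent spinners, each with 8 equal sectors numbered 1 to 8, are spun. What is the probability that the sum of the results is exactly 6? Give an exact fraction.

There are 8^4 = 4096 equally likely outcomes.
The number of ordered 4-tuples from {1,…,8} summing to 6 is 10.
P(sum = 6) = 10/4096 = 5/2048.

5/2048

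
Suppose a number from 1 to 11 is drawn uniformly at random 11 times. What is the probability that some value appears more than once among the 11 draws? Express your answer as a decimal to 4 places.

P(all 11 different) = 11/11 · 10/11 · ··· · 1/11 ≈ 0.0001.
P(at least two equal) = 1 − 0.0001 = 0.9999.

0.9999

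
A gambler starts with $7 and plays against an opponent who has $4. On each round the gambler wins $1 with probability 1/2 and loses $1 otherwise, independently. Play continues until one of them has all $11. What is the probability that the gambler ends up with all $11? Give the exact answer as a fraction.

With a fair step, P(i) = ½P(i−1) + ½P(i+1) with P(0)=0, P(11)=1 has the linear solution P(i) = i/11.
P(7) = 7/11.

7/11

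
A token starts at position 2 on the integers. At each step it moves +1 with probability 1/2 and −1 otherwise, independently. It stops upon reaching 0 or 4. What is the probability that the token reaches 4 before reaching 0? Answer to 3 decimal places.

0.500

With a fair step, P(i) = ½P(i−1) + ½P(i+1) with P(0)=0, P(4)=1 has the linear solution P(i) = i/4.
P(2) = 2/4 = 1/2 ≈ 0.500.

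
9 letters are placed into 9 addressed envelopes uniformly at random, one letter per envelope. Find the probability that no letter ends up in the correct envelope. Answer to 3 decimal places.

This is the derangement probability: permutations of 9 with no fixed point.
D(9) = 9! · (1 − 1/1! + 1/2! − ··· + (−1)^9/9!) = 133496.
P = 133496/362880 = 16687/45360 ≈ 0.368.

0.368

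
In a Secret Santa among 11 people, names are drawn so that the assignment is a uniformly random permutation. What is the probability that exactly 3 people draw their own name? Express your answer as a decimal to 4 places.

0.0613

Choose which 3 of the 11 are fixed: C(11,3) = 165 ways.
The remaining 8 must have no fixed point: D(8) = 14833.
P = 165·14833/39916800 = 2119/34560 ≈ 0.0613.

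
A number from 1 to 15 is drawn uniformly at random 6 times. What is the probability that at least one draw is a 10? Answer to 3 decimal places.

P(no draw is a 10) = (14/15)^6 ≈ 0.661.
P(at least one) = 1 − 0.661 = 0.339.

0.339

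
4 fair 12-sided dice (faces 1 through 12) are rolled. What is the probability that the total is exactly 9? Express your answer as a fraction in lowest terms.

7/2592

There are 12^4 = 20736 equally likely outcomes.
The number of ordered 4-tuples from {1,…,12} summing to 9 is 56.
P(sum = 9) = 56/20736 = 7/2592.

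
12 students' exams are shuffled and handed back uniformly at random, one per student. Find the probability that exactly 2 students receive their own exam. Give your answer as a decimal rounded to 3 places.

0.184

Choose which 2 of the 12 are fixed: C(12,2) = 66 ways.
The remaining 10 must have no fixed point: D(10) = 1334961.
P = 66·1334961/479001600 = 16481/89600 ≈ 0.184.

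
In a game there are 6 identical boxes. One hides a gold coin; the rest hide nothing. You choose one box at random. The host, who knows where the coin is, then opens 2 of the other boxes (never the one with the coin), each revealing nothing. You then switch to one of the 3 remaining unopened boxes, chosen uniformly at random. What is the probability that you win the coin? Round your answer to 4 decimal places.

0.2778

Your original box holds the coin with probability 1/6, so the other 5 collectively hold it with probability 5/6.
The host can always find 2 empty boxes to open, so the reveals don't change that 5/6; it is now spread over the 3 remaining unopened boxes.
P(win by switching) = (5/6) · (1/3) = 5/18 ≈ 0.2778.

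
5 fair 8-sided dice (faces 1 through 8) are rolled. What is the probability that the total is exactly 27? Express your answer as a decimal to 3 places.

0.053

There are 8^5 = 32768 equally likely outcomes.
The number of ordered 5-tuples from {1,…,8} summing to 27 is 1750.
P(sum = 27) = 1750/32768 = 875/16384 ≈ 0.053.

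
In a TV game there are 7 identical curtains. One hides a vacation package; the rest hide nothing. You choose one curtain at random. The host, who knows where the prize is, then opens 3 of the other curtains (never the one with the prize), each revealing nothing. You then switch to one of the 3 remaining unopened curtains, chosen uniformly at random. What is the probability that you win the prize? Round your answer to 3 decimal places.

Your original curtain holds the prize with probability 1/7, so the other 6 collectively hold it with probability 6/7.
The host can always find 3 empty curtains to open, so the reveals don't change that 6/7; it is now spread over the 3 remaining unopened curtains.
P(win by switching) = (6/7) · (1/3) = 2/7 ≈ 0.286.

0.286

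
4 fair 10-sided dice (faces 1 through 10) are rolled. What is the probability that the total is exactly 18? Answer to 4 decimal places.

0.0540

There are 10^4 = 10000 equally likely outcomes.
The number of ordered 4-tuples from {1,…,10} summing to 18 is 540.
P(sum = 18) = 540/10000 = 27/500 ≈ 0.0540.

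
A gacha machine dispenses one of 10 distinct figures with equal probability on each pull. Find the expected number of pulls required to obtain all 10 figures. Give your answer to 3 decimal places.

29.290

After i distinct types are collected, each trial gives a new one with probability (10−i)/10, so the expected wait for the next new type is 10/(10−i).
E = 10/10 + 10/9 + 10/8 + 10/7 + 10/6 + 10/5 + 10/4 + 10/3 + 10/2 + 10/1 = 7381/252 ≈ 29.290.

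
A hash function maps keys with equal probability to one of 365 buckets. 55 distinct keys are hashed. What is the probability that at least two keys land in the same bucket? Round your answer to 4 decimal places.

It's easier to compute the probability that all 55 are distinct.
P(all distinct) = 365/365 · 364/365 · ··· · 311/365 ≈ 0.0137.
So the probability of at least one match is 1 − 0.0137 = 0.9863.

0.9863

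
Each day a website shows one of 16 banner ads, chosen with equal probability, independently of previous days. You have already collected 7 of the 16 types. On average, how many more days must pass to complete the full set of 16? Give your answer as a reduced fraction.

Starting from 7 distinct types, each trial gives a new one with probability (16−i)/16 when i types are held, so the wait for the next new type is 16/(16−i).
E = 16/9 + 16/8 + 16/7 + 16/6 + 16/5 + 16/4 + 16/3 + 16/2 + 16/1 = 14258/315.

14258/315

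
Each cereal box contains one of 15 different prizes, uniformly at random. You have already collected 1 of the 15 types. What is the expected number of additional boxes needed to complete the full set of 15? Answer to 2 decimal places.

48.77

Starting from 1 distinct type, each trial gives a new one with probability (15−i)/15 when i types are held, so the wait for the next new type is 15/(15−i).
E = 15/14 + 15/13 + 15/12 + 15/11 + 15/10 + 15/9 + 15/8 + 15/7 + 15/6 + 15/5 + 15/4 + 15/3 + 15/2 + 15/1 = 1171733/24024 ≈ 48.77.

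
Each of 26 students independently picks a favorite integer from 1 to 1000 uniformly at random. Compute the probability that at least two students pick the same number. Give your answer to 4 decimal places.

0.2795

It's easier to compute the probability that all 26 are distinct.
P(all distinct) = 1000/1000 · 999/1000 · ··· · 975/1000 ≈ 0.7205.
So the probability of at least one match is 1 − 0.7205 = 0.2795.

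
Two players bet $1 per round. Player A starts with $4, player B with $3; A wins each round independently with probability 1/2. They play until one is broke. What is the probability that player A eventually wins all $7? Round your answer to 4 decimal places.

With a fair step, P(i) = ½P(i−1) + ½P(i+1) with P(0)=0, P(7)=1 has the linear solution P(i) = i/7.
P(4) = 4/7 ≈ 0.5714.

0.5714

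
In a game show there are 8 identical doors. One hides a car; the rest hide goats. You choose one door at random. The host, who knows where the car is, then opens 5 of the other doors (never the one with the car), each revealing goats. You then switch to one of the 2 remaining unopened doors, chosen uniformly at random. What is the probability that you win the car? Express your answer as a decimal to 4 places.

Your original door holds the car with probability 1/8, so the other 7 collectively hold it with probability 7/8.
The host can always find 5 empty doors to open, so the reveals don't change that 7/8; it is now spread over the 2 remaining unopened doors.
P(win by switching) = (7/8) · (1/2) = 7/16 ≈ 0.4375.

0.4375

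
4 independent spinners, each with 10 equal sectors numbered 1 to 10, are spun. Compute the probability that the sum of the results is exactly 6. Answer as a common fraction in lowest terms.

There are 10^4 = 10000 equally likely outcomes.
The number of ordered 4-tuples from {1,…,10} summing to 6 is 10.
P(sum = 6) = 10/10000 = 1/1000.

1/1000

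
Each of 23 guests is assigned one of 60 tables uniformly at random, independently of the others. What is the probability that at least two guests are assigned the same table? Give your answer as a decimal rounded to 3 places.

It's easier to compute the probability that all 23 are distinct.
P(all distinct) = 60/60 · 59/60 · ··· · 38/60 ≈ 0.008.
So the probability of at least one match is 1 − 0.008 = 0.992.

0.992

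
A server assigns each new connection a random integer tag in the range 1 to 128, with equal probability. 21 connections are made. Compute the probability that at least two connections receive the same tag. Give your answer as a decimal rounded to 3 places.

0.824

It's easier to compute the probability that all 21 are distinct.
P(all distinct) = 128/128 · 127/128 · ··· · 108/128 ≈ 0.176.
So the probability of at least one match is 1 − 0.176 = 0.824.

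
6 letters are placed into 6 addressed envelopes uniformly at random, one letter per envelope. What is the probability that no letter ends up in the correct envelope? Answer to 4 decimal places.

This is the derangement probability: permutations of 6 with no fixed point.
D(6) = 6! · (1 − 1/1! + 1/2! − ··· + (−1)^6/6!) = 265.
P = 265/720 = 53/144 ≈ 0.3681.

0.3681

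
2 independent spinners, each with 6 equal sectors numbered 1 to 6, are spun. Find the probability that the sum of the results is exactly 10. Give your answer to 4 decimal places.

0.0833

There are 6^2 = 36 equally likely outcomes.
The number of ordered 2-tuples from {1,…,6} summing to 10 is 3.
P(sum = 10) = 3/36 = 1/12 ≈ 0.0833.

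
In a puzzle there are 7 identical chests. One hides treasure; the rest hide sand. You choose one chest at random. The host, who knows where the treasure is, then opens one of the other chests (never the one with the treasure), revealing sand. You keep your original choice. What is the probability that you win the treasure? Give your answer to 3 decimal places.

The host can always open an empty chest regardless of your choice, so this gives no information about your original chest.
P(win by staying) = 1/7 ≈ 0.143.

0.143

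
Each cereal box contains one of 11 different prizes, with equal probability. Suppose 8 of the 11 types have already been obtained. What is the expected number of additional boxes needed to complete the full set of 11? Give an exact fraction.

Starting from 8 distinct types, each trial gives a new one with probability (11−i)/11 when i types are held, so the wait for the next new type is 11/(11−i).
E = 11/3 + 11/2 + 11/1 = 121/6.

121/6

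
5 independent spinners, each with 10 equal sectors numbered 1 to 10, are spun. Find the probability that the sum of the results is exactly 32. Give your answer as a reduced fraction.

There are 10^5 = 100000 equally likely outcomes.
The number of ordered 5-tuples from {1,…,10} summing to 32 is 4840.
P(sum = 32) = 4840/100000 = 121/2500.

121/2500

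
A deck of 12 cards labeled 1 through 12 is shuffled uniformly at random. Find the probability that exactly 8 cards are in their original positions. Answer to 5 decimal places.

0.00001

Choose which 8 of the 12 are fixed: C(12,8) = 495 ways.
The remaining 4 must have no fixed point: D(4) = 9.
P = 495·9/479001600 = 1/107520 ≈ 0.00001.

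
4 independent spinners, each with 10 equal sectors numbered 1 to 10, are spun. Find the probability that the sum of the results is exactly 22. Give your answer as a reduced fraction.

There are 10^4 = 10000 equally likely outcomes.
The number of ordered 4-tuples from {1,…,10} summing to 22 is 670.
P(sum = 22) = 670/10000 = 67/1000.

67/1000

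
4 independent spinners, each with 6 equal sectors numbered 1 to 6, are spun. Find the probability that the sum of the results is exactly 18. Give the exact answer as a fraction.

There are 6^4 = 1296 equally likely outcomes.
The number of ordered 4-tuples from {1,…,6} summing to 18 is 80.
P(sum = 18) = 80/1296 = 5/81.

5/81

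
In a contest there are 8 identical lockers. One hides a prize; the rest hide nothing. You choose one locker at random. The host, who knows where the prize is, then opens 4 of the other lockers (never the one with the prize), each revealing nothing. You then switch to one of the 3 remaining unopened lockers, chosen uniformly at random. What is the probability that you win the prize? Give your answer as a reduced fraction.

Your original locker holds the prize with probability 1/8, so the other 7 collectively hold it with probability 7/8.
The host can always find 4 empty lockers to open, so the reveals don't change that 7/8; it is now spread over the 3 remaining unopened lockers.
P(win by switching) = (7/8) · (1/3) = 7/24.

7/24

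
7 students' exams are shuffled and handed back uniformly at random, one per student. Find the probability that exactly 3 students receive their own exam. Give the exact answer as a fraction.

1/16

Choose which 3 of the 7 are fixed: C(7,3) = 35 ways.
The remaining 4 must have no fixed point: D(4) = 9.
P = 35·9/5040 = 1/16.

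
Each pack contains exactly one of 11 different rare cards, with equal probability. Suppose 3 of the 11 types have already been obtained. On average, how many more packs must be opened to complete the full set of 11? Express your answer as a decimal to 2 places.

29.90

Starting from 3 distinct types, each trial gives a new one with probability (11−i)/11 when i types are held, so the wait for the next new type is 11/(11−i).
E = 11/8 + 11/7 + 11/6 + 11/5 + 11/4 + 11/3 + 11/2 + 11/1 = 8371/280 ≈ 29.90.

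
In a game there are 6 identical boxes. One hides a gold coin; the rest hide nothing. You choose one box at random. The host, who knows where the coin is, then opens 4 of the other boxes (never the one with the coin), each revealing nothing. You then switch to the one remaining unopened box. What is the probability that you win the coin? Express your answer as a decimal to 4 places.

0.8333

Your original box holds the coin with probability 1/6, so the other 5 collectively hold it with probability 5/6.
The host can always find 4 empty boxes to open, so the reveals don't change that 5/6; it is now spread over the 1 remaining unopened box.
P(win by switching) = (5/6) · (1/1) = 5/6 ≈ 0.8333.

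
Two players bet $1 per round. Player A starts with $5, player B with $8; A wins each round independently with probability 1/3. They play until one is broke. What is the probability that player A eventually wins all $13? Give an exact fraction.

Let r = q/p = (2/3)/(1/3) = 2. The recurrence P(i) = p·P(i+1) + q·P(i−1) with P(0)=0, P(13)=1 gives P(i) = (1 − r^i)/(1 − r^13).
P(5) = (1 − (2)^5) / (1 − (2)^13) = 31/8191.

31/8191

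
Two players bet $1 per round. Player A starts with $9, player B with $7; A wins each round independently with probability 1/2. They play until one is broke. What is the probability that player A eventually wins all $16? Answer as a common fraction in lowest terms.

9/16

With a fair step, P(i) = ½P(i−1) + ½P(i+1) with P(0)=0, P(16)=1 has the linear solution P(i) = i/16.
P(9) = 9/16.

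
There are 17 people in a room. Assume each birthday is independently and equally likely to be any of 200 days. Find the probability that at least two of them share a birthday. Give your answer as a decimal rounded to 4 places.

It's easier to compute the probability that all 17 are distinct.
P(all distinct) = 200/200 · 199/200 · ··· · 184/200 ≈ 0.4968.
So the probability of at least one match is 1 − 0.4968 = 0.5032.

0.5032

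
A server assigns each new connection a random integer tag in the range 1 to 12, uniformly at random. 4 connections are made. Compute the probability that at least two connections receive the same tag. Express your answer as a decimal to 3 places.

0.427

It's easier to compute the probability that all 4 are distinct.
P(all distinct) = 12/12 · 11/12 · ··· · 9/12 ≈ 0.573.
So the probability of at least one match is 1 − 0.573 = 0.427.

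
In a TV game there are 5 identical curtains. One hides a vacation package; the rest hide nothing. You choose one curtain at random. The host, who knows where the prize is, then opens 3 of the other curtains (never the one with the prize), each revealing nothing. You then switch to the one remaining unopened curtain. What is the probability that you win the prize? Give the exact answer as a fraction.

4/5

Your original curtain holds the prize with probability 1/5, so the other 4 collectively hold it with probability 4/5.
The host can always find 3 empty curtains to open, so the reveals don't change that 4/5; it is now spread over the 1 remaining unopened curtain.
P(win by switching) = (4/5) · (1/1) = 4/5.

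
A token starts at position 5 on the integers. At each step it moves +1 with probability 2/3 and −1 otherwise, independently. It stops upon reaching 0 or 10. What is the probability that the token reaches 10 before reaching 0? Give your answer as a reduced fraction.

Let r = q/p = (1/3)/(2/3) = 1/2. The recurrence P(i) = p·P(i+1) + q·P(i−1) with P(0)=0, P(10)=1 gives P(i) = (1 − r^i)/(1 − r^10).
P(5) = (1 − (1/2)^5) / (1 − (1/2)^10) = 32/33.

32/33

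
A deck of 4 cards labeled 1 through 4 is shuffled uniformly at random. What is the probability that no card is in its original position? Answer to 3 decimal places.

This is the derangement probability: permutations of 4 with no fixed point.
D(4) = 4! · (1 − 1/1! + 1/2! − ··· + (−1)^4/4!) = 9.
P = 9/24 = 3/8 ≈ 0.375.

0.375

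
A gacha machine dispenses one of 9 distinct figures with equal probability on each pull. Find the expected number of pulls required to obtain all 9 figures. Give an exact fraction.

After i distinct types are collected, each trial gives a new one with probability (9−i)/9, so the expected wait for the next new type is 9/(9−i).
E = 9/9 + 9/8 + 9/7 + 9/6 + 9/5 + 9/4 + 9/3 + 9/2 + 9/1 = 7129/280.

7129/280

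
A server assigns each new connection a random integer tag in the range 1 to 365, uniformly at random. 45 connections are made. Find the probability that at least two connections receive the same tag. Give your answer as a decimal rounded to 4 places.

0.9410

It's easier to compute the probability that all 45 are distinct.
P(all distinct) = 365/365 · 364/365 · ··· · 321/365 ≈ 0.0590.
So the probability of at least one match is 1 − 0.0590 = 0.9410.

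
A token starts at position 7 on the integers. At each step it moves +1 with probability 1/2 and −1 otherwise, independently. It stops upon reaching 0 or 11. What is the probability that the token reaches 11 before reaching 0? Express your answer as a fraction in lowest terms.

7/11

With a fair step, P(i) = ½P(i−1) + ½P(i+1) with P(0)=0, P(11)=1 has the linear solution P(i) = i/11.
P(7) = 7/11.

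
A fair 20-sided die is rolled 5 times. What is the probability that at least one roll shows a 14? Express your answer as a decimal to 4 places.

P(no roll shows a 14) = (19/20)^5 ≈ 0.7738.
P(at least one) = 1 − 0.7738 = 0.2262.

0.2262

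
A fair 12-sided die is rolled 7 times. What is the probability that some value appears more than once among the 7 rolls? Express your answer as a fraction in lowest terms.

P(all 7 different) = 12/12 · 11/12 · ··· · 6/12 = 385/3456.
P(at least two equal) = 1 − 385/3456 = 3071/3456.

3071/3456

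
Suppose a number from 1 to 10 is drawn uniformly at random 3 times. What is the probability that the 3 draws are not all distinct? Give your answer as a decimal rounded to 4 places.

0.2800

P(all 3 different) = 10/10 · 9/10 · ··· · 8/10 ≈ 0.7200.
P(at least two equal) = 1 − 0.7200 = 0.2800.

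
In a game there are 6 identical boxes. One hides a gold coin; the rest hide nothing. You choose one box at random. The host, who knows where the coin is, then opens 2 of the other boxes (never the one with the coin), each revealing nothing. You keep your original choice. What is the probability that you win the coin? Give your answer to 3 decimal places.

The host can always open 2 empty boxes regardless of your choice, so the reveals give no information about your original box.
P(win by staying) = 1/6 ≈ 0.167.

0.167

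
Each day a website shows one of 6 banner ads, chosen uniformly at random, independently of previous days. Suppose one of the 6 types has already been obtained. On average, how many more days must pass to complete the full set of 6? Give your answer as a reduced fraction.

Starting from 1 distinct type, each trial gives a new one with probability (6−i)/6 when i types are held, so the wait for the next new type is 6/(6−i).
E = 6/5 + 6/4 + 6/3 + 6/2 + 6/1 = 137/10.

137/10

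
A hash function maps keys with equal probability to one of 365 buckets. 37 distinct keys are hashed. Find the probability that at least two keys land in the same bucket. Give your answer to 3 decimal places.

0.849

It's easier to compute the probability that all 37 are distinct.
P(all distinct) = 365/365 · 364/365 · ··· · 329/365 ≈ 0.151.
So the probability of at least one match is 1 − 0.151 = 0.849.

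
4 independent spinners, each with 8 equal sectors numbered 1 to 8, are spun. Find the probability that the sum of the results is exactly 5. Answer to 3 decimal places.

0.001

There are 8^4 = 4096 equally likely outcomes.
The number of ordered 4-tuples from {1,…,8} summing to 5 is 4.
P(sum = 5) = 4/4096 = 1/1024 ≈ 0.001.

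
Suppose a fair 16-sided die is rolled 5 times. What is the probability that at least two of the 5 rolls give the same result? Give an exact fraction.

4097/8192

P(all 5 different) = 16/16 · 15/16 · ··· · 12/16 = 4095/8192.
P(at least two equal) = 1 − 4095/8192 = 4097/8192.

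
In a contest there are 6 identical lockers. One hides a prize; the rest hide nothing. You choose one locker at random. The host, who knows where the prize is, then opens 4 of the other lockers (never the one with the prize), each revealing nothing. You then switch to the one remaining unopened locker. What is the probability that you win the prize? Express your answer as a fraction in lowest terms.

Your original locker holds the prize with probability 1/6, so the other 5 collectively hold it with probability 5/6.
The host can always find 4 empty lockers to open, so the reveals don't change that 5/6; it is now spread over the 1 remaining unopened locker.
P(win by switching) = (5/6) · (1/1) = 5/6.

5/6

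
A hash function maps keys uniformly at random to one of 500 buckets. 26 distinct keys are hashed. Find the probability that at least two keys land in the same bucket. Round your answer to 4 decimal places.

It's easier to compute the probability that all 26 are distinct.
P(all distinct) = 500/500 · 499/500 · ··· · 475/500 ≈ 0.5162.
So the probability of at least one match is 1 − 0.5162 = 0.4838.

0.4838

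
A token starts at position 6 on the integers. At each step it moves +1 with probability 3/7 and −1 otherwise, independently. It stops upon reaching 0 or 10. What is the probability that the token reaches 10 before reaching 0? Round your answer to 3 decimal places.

0.276

Let r = q/p = (4/7)/(3/7) = 4/3. The recurrence P(i) = p·P(i+1) + q·P(i−1) with P(0)=0, P(10)=1 gives P(i) = (1 − r^i)/(1 − r^10).
P(6) = (1 − (4/3)^6) / (1 − (4/3)^10) = 38961/141361 ≈ 0.276.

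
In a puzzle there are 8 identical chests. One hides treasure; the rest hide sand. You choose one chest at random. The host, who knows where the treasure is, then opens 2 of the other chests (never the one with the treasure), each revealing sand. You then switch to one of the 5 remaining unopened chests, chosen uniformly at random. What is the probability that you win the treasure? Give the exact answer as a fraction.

7/40

Your original chest holds the treasure with probability 1/8, so the other 7 collectively hold it with probability 7/8.
The host can always find 2 empty chests to open, so the reveals don't change that 7/8; it is now spread over the 5 remaining unopened chests.
P(win by switching) = (7/8) · (1/5) = 7/40.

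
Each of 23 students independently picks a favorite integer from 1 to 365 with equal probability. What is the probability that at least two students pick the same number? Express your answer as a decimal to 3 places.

It's easier to compute the probability that all 23 are distinct.
P(all distinct) = 365/365 · 364/365 · ··· · 343/365 ≈ 0.493.
So the probability of at least one match is 1 − 0.493 = 0.507.

0.507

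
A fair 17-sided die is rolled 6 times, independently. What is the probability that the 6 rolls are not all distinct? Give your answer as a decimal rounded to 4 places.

P(all 6 different) = 17/17 · 16/17 · ··· · 12/17 ≈ 0.3692.
P(at least two equal) = 1 − 0.3692 = 0.6308.

0.6308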